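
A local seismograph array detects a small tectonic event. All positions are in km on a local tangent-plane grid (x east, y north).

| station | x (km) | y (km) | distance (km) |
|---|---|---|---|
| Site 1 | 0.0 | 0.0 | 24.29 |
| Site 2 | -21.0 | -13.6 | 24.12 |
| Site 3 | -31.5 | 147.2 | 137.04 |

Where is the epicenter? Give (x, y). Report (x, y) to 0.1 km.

x ≈ -21.9 km, y ≈ 10.5 km

Circle about each station: x² + y² = 24.29²; (x + 21.0)² + (y + 13.6)² = 24.12²; (x + 31.5)² + (y − 147.2)² = 137.04².
Subtracting pairs of circle equations eliminates x²+y² and gives linear equations (the radical axes):
-42.0 x − 27.2 y = 634.19
-63.0 x + 294.4 y = 4470.13
Solving the 2×2 system: x ≈ -21.9, y ≈ 10.5 km.
Check against Site 1 (with the unrounded x, y): √(x²+y²) = 24.28 ≈ 24.29 km. ✓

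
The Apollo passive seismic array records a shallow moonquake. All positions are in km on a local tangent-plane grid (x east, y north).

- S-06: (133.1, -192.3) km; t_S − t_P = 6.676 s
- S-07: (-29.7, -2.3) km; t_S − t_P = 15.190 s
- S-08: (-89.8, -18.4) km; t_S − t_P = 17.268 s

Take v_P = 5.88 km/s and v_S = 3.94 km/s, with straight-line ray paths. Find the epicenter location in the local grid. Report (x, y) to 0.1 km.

60.3 km east, -159.8 km north

Distance from S−P lag: d = Δt · v_P v_S / (v_P − v_S) = Δt · (5.88·3.94)/(5.88−3.94) ≈ 11.9419·Δt.
So d_S-06 = 79.72, d_S-07 = 181.40, d_S-08 = 206.21 km.
Circle about each station: (x − 133.1)² + (y + 192.3)² = 79.72²; (x + 29.7)² + (y + 2.3)² = 181.40²; (x + 89.8)² + (y + 18.4)² = 206.21².
Subtracting the S-06 equation from the S-07 and S-08 equations removes the quadratic terms:
-325.6 x + 380.0 y = -80358.20
-445.8 x + 347.8 y = -82459.59
Solving the 2×2 system: x ≈ 60.3, y ≈ -159.8 km.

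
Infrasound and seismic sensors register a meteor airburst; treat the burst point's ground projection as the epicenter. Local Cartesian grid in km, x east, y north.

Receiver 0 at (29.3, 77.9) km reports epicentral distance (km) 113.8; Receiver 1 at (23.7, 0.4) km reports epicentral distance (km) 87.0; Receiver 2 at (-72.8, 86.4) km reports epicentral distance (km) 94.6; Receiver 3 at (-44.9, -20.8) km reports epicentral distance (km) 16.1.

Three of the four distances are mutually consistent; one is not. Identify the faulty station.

Solve using three stations at a time. Using Receiver 0, Receiver 2, Receiver 3 (subtract circle equations pairwise → linear system) gives (x, y) ≈ (-48.6, -5.1).
Distances from that point to each station vs reported:
  Receiver 0: calculated 113.8 vs reported 113.8 → residual 0.0 km
  Receiver 1: calculated 72.5 vs reported 87.0 → residual 14.5 km
  Receiver 2: calculated 94.6 vs reported 94.6 → residual 0.0 km
  Receiver 3: calculated 16.2 vs reported 16.1 → residual 0.1 km
Receiver 0, Receiver 2, Receiver 3 are mutually consistent (residuals ≈ 0); Receiver 1 is off by 14.5 km.

Receiver 1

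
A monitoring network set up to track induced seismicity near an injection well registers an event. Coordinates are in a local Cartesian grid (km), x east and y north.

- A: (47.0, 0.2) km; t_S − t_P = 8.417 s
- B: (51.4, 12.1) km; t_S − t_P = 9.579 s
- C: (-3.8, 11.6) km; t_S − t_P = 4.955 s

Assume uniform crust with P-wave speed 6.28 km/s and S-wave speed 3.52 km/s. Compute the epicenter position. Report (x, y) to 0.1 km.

x ≈ -14.9 km, y ≈ -26.5 km

Distance from S−P lag: d = Δt · v_P v_S / (v_P − v_S) = Δt · (6.28·3.52)/(6.28−3.52) ≈ 8.0093·Δt.
So d_A = 67.41, d_B = 76.72, d_C = 39.69 km.
Circle about each station: (x − 47.0)² + (y − 0.2)² = 67.41²; (x − 51.4)² + (y − 12.1)² = 76.72²; (x + 3.8)² + (y − 11.6)² = 39.69².
Subtracting the A equation from the B and C equations removes the quadratic terms:
8.8 x + 23.8 y = -762.52
-101.6 x + 22.8 y = 908.77
Solving the 2×2 system: x ≈ -14.9, y ≈ -26.5 km.
Check against A (with the unrounded x, y): √((x − 47.0)²+(y − 0.2)²) = 67.42 ≈ 67.41 km. ✓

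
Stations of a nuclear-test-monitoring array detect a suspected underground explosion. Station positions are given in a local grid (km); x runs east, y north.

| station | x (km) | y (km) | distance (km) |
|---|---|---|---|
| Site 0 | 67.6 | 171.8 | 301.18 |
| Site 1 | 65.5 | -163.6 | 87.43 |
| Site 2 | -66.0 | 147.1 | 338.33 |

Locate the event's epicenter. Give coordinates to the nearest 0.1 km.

x ≈ 141.4 km, y ≈ -120.2 km

Circle about each station: (x − 67.6)² + (y − 171.8)² = 301.18²; (x − 65.5)² + (y + 163.6)² = 87.43²; (x + 66.0)² + (y − 147.1)² = 338.33².
Subtracting the Site 0 equation from the Site 1 and Site 2 equations removes the quadratic terms:
-4.2 x − 670.8 y = 80035.60
-267.2 x − 49.4 y = -31848.39
Solving the 2×2 system: x ≈ 141.4, y ≈ -120.2 km.
Check against Site 0 (with the unrounded x, y): √((x − 67.6)²+(y − 171.8)²) = 301.18 ≈ 301.18 km. ✓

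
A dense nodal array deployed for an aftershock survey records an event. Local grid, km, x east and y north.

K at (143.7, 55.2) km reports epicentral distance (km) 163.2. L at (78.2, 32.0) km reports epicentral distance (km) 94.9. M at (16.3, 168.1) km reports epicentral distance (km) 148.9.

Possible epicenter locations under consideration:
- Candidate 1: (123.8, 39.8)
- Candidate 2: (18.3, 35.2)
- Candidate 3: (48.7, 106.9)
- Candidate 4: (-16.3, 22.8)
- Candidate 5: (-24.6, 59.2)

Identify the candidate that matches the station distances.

Candidate 4

For each candidate, compare |candidate − station| to the reported distance:
Candidate 1: residuals K 138.0, L 48.6, M 18.5 → max 138.0 km
Candidate 2: residuals K 36.2, L 34.9, M 16.0 → max 36.2 km
Candidate 3: residuals K 55.0, L 14.4, M 79.7 → max 79.7 km
Candidate 4: residuals K 0.0, L 0.0, M 0.0 → max 0.0 km
Candidate 5: residuals K 5.1, L 11.4, M 32.6 → max 32.6 km
Only Candidate 4 has all residuals ≈ 0.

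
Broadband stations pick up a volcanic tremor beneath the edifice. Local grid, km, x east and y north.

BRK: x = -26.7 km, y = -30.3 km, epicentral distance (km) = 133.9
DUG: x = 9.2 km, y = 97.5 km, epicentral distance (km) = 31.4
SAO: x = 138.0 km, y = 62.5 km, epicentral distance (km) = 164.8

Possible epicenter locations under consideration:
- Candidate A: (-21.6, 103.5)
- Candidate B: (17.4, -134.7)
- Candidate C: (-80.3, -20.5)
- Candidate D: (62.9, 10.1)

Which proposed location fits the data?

For each candidate, compare |candidate − station| to the reported distance:
Candidate A: residuals BRK 0.0, DUG 0.0, SAO 0.0 → max 0.0 km
Candidate B: residuals BRK 20.6, DUG 200.9, SAO 66.4 → max 200.9 km
Candidate C: residuals BRK 79.4, DUG 116.7, SAO 68.7 → max 116.7 km
Candidate D: residuals BRK 35.6, DUG 71.2, SAO 73.2 → max 73.2 km
Only Candidate A has all residuals ≈ 0.

Candidate A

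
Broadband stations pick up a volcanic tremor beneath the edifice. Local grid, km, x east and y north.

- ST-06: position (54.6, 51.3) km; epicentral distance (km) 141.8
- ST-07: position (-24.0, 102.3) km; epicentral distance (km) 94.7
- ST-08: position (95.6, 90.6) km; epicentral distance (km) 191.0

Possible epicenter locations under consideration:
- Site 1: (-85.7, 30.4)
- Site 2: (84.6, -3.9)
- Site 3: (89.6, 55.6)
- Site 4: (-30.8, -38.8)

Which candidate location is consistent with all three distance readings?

For each candidate, compare |candidate − station| to the reported distance:
Site 1: residuals ST-06 0.0, ST-07 0.0, ST-08 0.0 → max 0.0 km
Site 2: residuals ST-06 79.0, ST-07 57.2, ST-08 95.9 → max 95.9 km
Site 3: residuals ST-06 106.5, ST-07 28.1, ST-08 155.5 → max 155.5 km
Site 4: residuals ST-06 17.7, ST-07 46.6, ST-08 10.1 → max 46.6 km
Only Site 1 has all residuals ≈ 0.

Site 1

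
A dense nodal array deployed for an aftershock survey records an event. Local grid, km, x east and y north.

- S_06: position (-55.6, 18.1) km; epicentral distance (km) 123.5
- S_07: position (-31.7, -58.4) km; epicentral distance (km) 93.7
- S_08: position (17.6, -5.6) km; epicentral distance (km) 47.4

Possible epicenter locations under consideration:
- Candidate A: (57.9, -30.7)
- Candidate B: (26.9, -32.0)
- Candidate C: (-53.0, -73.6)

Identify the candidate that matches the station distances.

For each candidate, compare |candidate − station| to the reported distance:
Candidate A: residuals S_06 0.0, S_07 0.1, S_08 0.1 → max 0.1 km
Candidate B: residuals S_06 27.0, S_07 29.4, S_08 19.4 → max 29.4 km
Candidate C: residuals S_06 31.8, S_07 67.5, S_08 50.6 → max 67.5 km
Only Candidate A has all residuals ≈ 0.

Candidate A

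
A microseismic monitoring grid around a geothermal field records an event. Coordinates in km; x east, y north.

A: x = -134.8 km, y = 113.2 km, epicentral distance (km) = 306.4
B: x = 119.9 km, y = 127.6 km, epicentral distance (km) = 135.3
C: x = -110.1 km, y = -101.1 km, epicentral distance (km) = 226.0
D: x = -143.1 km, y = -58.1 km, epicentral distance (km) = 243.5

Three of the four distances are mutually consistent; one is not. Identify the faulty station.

A

Solve using three stations at a time. Using B, C, D (subtract circle equations pairwise → linear system) gives (x, y) ≈ (94.6, -5.4).
Distances from that point to each station vs reported:
  A: calculated 258.3 vs reported 306.4 → residual 48.1 km
  B: calculated 135.3 vs reported 135.3 → residual 0.0 km
  C: calculated 226.0 vs reported 226.0 → residual 0.0 km
  D: calculated 243.5 vs reported 243.5 → residual 0.0 km
B, C, D are mutually consistent (residuals ≈ 0); A is off by 48.1 km.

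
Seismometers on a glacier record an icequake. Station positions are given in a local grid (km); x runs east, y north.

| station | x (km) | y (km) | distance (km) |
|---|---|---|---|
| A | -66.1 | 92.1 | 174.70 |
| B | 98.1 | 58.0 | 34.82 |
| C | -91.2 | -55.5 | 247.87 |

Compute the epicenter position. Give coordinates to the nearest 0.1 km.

Circle about each station: (x + 66.1)² + (y − 92.1)² = 174.70²; (x − 98.1)² + (y − 58.0)² = 34.82²; (x + 91.2)² + (y + 55.5)² = 247.87².
Subtracting the A equation from the B and C equations removes the quadratic terms:
328.4 x − 68.2 y = 29443.65
-50.2 x − 295.2 y = -32373.38
Solving the 2×2 system: x ≈ 108.6, y ≈ 91.2 km.

x ≈ 108.6 km, y ≈ 91.2 km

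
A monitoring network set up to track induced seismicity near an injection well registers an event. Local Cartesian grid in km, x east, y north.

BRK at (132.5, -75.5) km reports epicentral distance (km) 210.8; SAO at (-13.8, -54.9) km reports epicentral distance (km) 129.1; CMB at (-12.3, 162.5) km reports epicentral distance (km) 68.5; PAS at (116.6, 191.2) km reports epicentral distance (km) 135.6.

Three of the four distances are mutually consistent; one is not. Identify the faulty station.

Solve using three stations at a time. Using BRK, CMB, PAS (subtract circle equations pairwise → linear system) gives (x, y) ≈ (16.1, 100.2).
Distances from that point to each station vs reported:
  BRK: calculated 210.8 vs reported 210.8 → residual 0.0 km
  SAO: calculated 158.0 vs reported 129.1 → residual 28.9 km
  CMB: calculated 68.4 vs reported 68.5 → residual 0.1 km
  PAS: calculated 135.6 vs reported 135.6 → residual 0.0 km
BRK, CMB, PAS are mutually consistent (residuals ≈ 0); SAO is off by 28.9 km.

SAO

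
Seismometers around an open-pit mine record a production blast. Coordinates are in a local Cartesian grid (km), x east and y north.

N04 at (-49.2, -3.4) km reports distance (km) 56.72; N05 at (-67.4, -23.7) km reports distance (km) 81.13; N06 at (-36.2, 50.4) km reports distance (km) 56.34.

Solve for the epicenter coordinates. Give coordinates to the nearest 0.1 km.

Circle about each station: (x + 49.2)² + (y + 3.4)² = 56.72²; (x + 67.4)² + (y + 23.7)² = 81.13²; (x + 36.2)² + (y − 50.4)² = 56.34².
Subtracting pairs of circle equations eliminates x²+y² and gives linear equations (the radical axes):
-36.4 x − 40.6 y = -692.67
26.0 x + 107.6 y = 1461.36
Solving the 2×2 system: x ≈ 5.3, y ≈ 12.3 km.

x ≈ 5.3 km, y ≈ 12.3 km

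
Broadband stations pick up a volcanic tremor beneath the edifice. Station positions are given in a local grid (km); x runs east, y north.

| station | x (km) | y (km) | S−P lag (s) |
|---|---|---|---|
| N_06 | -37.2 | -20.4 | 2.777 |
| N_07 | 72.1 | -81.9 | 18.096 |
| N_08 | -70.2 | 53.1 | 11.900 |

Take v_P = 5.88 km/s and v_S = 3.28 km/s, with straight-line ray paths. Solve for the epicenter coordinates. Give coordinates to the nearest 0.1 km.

(-53.1, -33.5)

Distance from S−P lag: d = Δt · v_P v_S / (v_P − v_S) = Δt · (5.88·3.28)/(5.88−3.28) ≈ 7.4178·Δt.
So d_N_06 = 20.60, d_N_07 = 134.23, d_N_08 = 88.27 km.
Circle about each station: (x + 37.2)² + (y + 20.4)² = 20.60²; (x − 72.1)² + (y + 81.9)² = 134.23²; (x + 70.2)² + (y − 53.1)² = 88.27².
Subtracting pairs of circle equations eliminates x²+y² and gives linear equations (the radical axes):
218.6 x − 123.0 y = -7487.31
-66.0 x + 147.0 y = -1419.58
Solving the 2×2 system: x ≈ -53.1, y ≈ -33.5 km.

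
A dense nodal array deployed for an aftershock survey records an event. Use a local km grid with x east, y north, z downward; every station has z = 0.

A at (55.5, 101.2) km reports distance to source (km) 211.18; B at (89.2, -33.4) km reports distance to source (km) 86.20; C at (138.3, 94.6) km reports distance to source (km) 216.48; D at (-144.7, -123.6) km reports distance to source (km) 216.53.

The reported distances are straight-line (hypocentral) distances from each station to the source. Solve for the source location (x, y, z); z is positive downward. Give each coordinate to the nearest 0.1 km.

Each station gives a sphere (x−x_i)² + (y−y_i)² + z² = d_i² (stations at z=0).
Subtracting the A sphere from B and C: z² cancels, leaving linear equations in x and y:
67.4 x − 269.2 y = 32917.06
165.6 x − 13.2 y = 12487.76
Solving: x ≈ 67.000, y ≈ -105.503 km (keep extra digits for the depth step; rounded: 67.0, -105.5).
Then from the A sphere: z² = 211.18² − (x − 55.5)² − (y − 101.2)² with x = 67.000, y = -105.503, so z ≈ 41.697 ≈ 41.7 km.
Check against D (with the unrounded solution): distance 216.52 ≈ 216.53 km. ✓

x ≈ 67.0 km, y ≈ -105.5 km, depth ≈ 41.7 km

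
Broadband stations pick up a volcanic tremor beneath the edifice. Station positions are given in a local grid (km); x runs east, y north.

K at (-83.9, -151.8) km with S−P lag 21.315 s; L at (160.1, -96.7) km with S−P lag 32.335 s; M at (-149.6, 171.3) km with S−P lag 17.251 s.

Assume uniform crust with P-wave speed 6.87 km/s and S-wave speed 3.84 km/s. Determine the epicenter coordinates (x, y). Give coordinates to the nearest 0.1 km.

(-89.4, 33.7)

Distance from S−P lag: d = Δt · v_P v_S / (v_P − v_S) = Δt · (6.87·3.84)/(6.87−3.84) ≈ 8.7065·Δt.
So d_K = 185.58, d_L = 281.53, d_M = 150.20 km.
Circle about each station: (x + 83.9)² + (y + 151.8)² = 185.58²; (x − 160.1)² + (y + 96.7)² = 281.53²; (x + 149.6)² + (y − 171.3)² = 150.20².
Subtracting the K equation from the L and M equations removes the quadratic terms:
488.0 x + 110.2 y = -39918.75
-131.4 x + 646.2 y = 33521.30
Solving the 2×2 system: x ≈ -89.4, y ≈ 33.7 km.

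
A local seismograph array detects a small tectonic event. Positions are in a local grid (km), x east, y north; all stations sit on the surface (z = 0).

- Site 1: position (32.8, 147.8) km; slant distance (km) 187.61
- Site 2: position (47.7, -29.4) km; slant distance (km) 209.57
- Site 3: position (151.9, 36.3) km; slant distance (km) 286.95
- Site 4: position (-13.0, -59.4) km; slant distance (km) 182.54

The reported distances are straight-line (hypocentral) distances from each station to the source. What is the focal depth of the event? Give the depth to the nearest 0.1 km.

Each station gives a sphere (x−x_i)² + (y−y_i)² + z² = d_i² (stations at z=0).
Subtracting the Site 1 sphere from Site 2 and Site 3: z² cancels, leaving linear equations in x and y:
29.8 x − 354.4 y = -28503.10
238.2 x − 223.0 y = -45672.17
Solving: x ≈ -126.394, y ≈ 69.798 km (keep extra digits for the depth step; rounded: -126.4, 69.8).
Then from the Site 1 sphere: z² = 187.61² − (x − 32.8)² − (y − 147.8)² with x = -126.394, y = 69.798, so z ≈ 61.404 ≈ 61.4 km.

z ≈ 61.4 km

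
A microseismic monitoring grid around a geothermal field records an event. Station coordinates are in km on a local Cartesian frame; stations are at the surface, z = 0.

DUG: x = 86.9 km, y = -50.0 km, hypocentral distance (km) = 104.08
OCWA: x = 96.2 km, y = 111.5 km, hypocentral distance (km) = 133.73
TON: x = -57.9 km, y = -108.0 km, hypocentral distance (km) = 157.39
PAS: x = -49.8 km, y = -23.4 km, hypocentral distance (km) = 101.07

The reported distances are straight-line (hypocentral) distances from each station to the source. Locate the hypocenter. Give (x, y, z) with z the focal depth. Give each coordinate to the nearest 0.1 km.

x ≈ 25.9 km, y ≈ 12.7 km, depth ≈ 56.4 km

Each station gives a sphere (x−x_i)² + (y−y_i)² + z² = d_i² (stations at z=0).
Subtracting the DUG sphere from OCWA and TON: z² cancels, leaving linear equations in x and y:
18.6 x + 323.0 y = 4584.01
-289.6 x − 116.0 y = -8974.17
Solving: x ≈ 25.901, y ≈ 12.700 km (keep extra digits for the depth step; rounded: 25.9, 12.7).
Then from the DUG sphere: z² = 104.08² − (x − 86.9)² − (y + 50.0)² with x = 25.901, y = 12.700, so z ≈ 56.396 ≈ 56.4 km.
Check against PAS (with the unrounded solution): distance 101.07 ≈ 101.07 km. ✓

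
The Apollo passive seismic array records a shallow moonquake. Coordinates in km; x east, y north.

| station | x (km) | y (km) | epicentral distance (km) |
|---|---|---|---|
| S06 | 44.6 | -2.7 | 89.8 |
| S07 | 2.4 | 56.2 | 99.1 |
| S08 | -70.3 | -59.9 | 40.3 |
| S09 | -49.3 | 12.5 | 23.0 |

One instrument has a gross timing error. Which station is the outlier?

S09

Solve using three stations at a time. Using S06, S07, S08 (subtract circle equations pairwise → linear system) gives (x, y) ≈ (-39.8, -33.5).
Distances from that point to each station vs reported:
  S06: calculated 89.8 vs reported 89.8 → residual 0.0 km
  S07: calculated 99.1 vs reported 99.1 → residual 0.0 km
  S08: calculated 40.4 vs reported 40.3 → residual 0.1 km
  S09: calculated 47.0 vs reported 23.0 → residual 24.0 km
S06, S07, S08 are mutually consistent (residuals ≈ 0); S09 is off by 24.0 km.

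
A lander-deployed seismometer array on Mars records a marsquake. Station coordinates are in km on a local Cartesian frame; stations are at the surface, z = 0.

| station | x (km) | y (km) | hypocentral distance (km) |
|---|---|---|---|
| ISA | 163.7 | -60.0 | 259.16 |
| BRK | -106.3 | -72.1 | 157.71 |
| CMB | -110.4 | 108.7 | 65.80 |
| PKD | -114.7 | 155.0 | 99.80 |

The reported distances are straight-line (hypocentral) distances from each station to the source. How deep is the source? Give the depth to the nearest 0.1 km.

17.9 km

Each station gives a sphere (x−x_i)² + (y−y_i)² + z² = d_i² (stations at z=0).
Subtracting the ISA sphere from BRK and CMB: z² cancels, leaving linear equations in x and y:
-540.0 x − 24.2 y = 28391.87
-548.2 x + 337.4 y = 56440.43
Solving: x ≈ -55.997, y ≈ 76.298 km (keep extra digits for the depth step; rounded: -56.0, 76.3).
Then from the ISA sphere: z² = 259.16² − (x − 163.7)² − (y + 60.0)² with x = -55.997, y = 76.298, so z ≈ 17.888 ≈ 17.9 km.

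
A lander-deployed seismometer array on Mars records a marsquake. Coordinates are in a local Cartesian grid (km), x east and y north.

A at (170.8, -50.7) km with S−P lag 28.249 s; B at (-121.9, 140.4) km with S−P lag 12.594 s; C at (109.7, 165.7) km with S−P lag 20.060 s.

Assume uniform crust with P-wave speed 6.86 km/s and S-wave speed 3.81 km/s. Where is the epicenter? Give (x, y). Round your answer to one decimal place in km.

(-36.2, 74.8)

Distance from S−P lag: d = Δt · v_P v_S / (v_P − v_S) = Δt · (6.86·3.81)/(6.86−3.81) ≈ 8.5694·Δt.
So d_A = 242.08, d_B = 107.92, d_C = 171.90 km.
Circle about each station: (x − 170.8)² + (y + 50.7)² = 242.08²; (x + 121.9)² + (y − 140.4)² = 107.92²; (x − 109.7)² + (y − 165.7)² = 171.90².
Subtracting pairs of circle equations eliminates x²+y² and gives linear equations (the radical axes):
-585.4 x + 382.2 y = 49784.64
-122.2 x + 432.8 y = 36800.57
Solving the 2×2 system: x ≈ -36.2, y ≈ 74.8 km.
Check against A (with the unrounded x, y): √((x − 170.8)²+(y + 50.7)²) = 242.08 ≈ 242.08 km. ✓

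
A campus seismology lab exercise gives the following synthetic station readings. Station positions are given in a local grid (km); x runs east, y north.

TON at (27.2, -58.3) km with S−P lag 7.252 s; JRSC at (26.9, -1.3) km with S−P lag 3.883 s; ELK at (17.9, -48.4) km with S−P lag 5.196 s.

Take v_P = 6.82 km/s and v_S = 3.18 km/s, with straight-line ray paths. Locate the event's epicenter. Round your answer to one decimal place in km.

Distance from S−P lag: d = Δt · v_P v_S / (v_P − v_S) = Δt · (6.82·3.18)/(6.82−3.18) ≈ 5.9581·Δt.
So d_TON = 43.21, d_JRSC = 23.14, d_ELK = 30.96 km.
Circle about each station: (x − 27.2)² + (y + 58.3)² = 43.21²; (x − 26.9)² + (y + 1.3)² = 23.14²; (x − 17.9)² + (y + 48.4)² = 30.96².
Subtracting pairs of circle equations eliminates x²+y² and gives linear equations (the radical axes):
-0.6 x + 114.0 y = -2081.79
-18.6 x + 19.8 y = -567.18
Solving the 2×2 system: x ≈ 11.1, y ≈ -18.2 km.

x ≈ 11.1 km, y ≈ -18.2 km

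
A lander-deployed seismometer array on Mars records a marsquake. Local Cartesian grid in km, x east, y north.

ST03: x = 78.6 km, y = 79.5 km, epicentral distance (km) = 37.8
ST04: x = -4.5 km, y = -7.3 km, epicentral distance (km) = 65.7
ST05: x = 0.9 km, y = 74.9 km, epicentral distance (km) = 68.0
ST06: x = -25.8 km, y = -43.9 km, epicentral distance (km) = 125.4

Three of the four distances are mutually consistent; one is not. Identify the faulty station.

ST04

Solve using three stations at a time. Using ST03, ST05, ST06 (subtract circle equations pairwise → linear system) gives (x, y) ≈ (62.2, 45.4).
Distances from that point to each station vs reported:
  ST03: calculated 37.8 vs reported 37.8 → residual 0.0 km
  ST04: calculated 85.0 vs reported 65.7 → residual 19.3 km
  ST05: calculated 68.0 vs reported 68.0 → residual 0.0 km
  ST06: calculated 125.4 vs reported 125.4 → residual 0.0 km
ST03, ST05, ST06 are mutually consistent (residuals ≈ 0); ST04 is off by 19.3 km.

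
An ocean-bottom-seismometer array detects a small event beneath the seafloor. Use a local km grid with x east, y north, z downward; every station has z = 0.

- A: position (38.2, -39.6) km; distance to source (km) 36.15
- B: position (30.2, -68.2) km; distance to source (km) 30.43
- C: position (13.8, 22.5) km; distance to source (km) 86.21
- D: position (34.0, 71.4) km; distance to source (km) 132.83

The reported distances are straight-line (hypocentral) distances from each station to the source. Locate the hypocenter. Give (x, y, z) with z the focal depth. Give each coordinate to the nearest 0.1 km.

x ≈ 25.4 km, y ≈ -58.1 km, depth ≈ 28.3 km

Each station gives a sphere (x−x_i)² + (y−y_i)² + z² = d_i² (stations at z=0).
Subtracting the A sphere from B and C: z² cancels, leaving linear equations in x and y:
-16.0 x − 57.2 y = 2916.72
-48.8 x + 124.2 y = -8456.05
Solving: x ≈ 25.411, y ≈ -58.100 km (keep extra digits for the depth step; rounded: 25.4, -58.1).
Then from the A sphere: z² = 36.15² − (x − 38.2)² − (y + 39.6)² with x = 25.411, y = -58.100, so z ≈ 28.302 ≈ 28.3 km.
Check against D (with the unrounded solution): distance 132.83 ≈ 132.83 km. ✓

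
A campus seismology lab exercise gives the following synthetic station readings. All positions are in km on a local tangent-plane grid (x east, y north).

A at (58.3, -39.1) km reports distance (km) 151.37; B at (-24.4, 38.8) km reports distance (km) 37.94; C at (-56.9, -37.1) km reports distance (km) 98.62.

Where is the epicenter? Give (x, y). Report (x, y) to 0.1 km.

Circle about each station: (x − 58.3)² + (y + 39.1)² = 151.37²; (x + 24.4)² + (y − 38.8)² = 37.94²; (x + 56.9)² + (y + 37.1)² = 98.62².
Subtracting the A equation from the B and C equations removes the quadratic terms:
-165.4 x + 155.8 y = 18646.53
-230.4 x + 4.0 y = 12873.29
Solving the 2×2 system: x ≈ -54.8, y ≈ 61.5 km.

x ≈ -54.8 km, y ≈ 61.5 km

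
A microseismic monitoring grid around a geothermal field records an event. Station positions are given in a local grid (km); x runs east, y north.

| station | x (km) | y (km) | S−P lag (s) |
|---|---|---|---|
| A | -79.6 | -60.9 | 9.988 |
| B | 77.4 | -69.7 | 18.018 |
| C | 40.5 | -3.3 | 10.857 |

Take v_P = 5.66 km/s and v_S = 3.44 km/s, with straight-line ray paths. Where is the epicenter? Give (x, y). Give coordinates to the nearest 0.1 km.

(-51.3, 22.0)

Distance from S−P lag: d = Δt · v_P v_S / (v_P − v_S) = Δt · (5.66·3.44)/(5.66−3.44) ≈ 8.7705·Δt.
So d_A = 87.60, d_B = 158.03, d_C = 95.22 km.
Circle about each station: (x + 79.6)² + (y + 60.9)² = 87.60²; (x − 77.4)² + (y + 69.7)² = 158.03²; (x − 40.5)² + (y + 3.3)² = 95.22².
Subtracting the A equation from the B and C equations removes the quadratic terms:
314.0 x − 17.6 y = -16495.84
240.2 x + 115.2 y = -9786.92
Solving the 2×2 system: x ≈ -51.3, y ≈ 22.0 km.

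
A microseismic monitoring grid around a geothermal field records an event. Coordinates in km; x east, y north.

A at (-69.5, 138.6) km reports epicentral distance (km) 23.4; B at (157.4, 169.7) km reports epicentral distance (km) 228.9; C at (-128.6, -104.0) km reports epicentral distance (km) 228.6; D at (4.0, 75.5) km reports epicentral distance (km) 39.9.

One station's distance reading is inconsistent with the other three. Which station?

D

Solve using three stations at a time. Using A, B, C (subtract circle equations pairwise → linear system) gives (x, y) ≈ (-65.0, 115.6).
Distances from that point to each station vs reported:
  A: calculated 23.4 vs reported 23.4 → residual 0.0 km
  B: calculated 228.9 vs reported 228.9 → residual 0.0 km
  C: calculated 228.6 vs reported 228.6 → residual 0.0 km
  D: calculated 79.8 vs reported 39.9 → residual 39.9 km
A, B, C are mutually consistent (residuals ≈ 0); D is off by 39.9 km.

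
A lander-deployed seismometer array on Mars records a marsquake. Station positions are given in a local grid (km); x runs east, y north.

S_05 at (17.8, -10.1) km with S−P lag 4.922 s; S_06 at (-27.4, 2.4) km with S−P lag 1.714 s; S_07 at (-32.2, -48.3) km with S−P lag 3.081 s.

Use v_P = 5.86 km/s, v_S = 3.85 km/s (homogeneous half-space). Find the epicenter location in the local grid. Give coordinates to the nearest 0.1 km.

Distance from S−P lag: d = Δt · v_P v_S / (v_P − v_S) = Δt · (5.86·3.85)/(5.86−3.85) ≈ 11.2244·Δt.
So d_S_05 = 55.25, d_S_06 = 19.24, d_S_07 = 34.58 km.
Circle about each station: (x − 17.8)² + (y + 10.1)² = 55.25²; (x + 27.4)² + (y − 2.4)² = 19.24²; (x + 32.2)² + (y + 48.3)² = 34.58².
Subtracting the S_05 equation from the S_06 and S_07 equations removes the quadratic terms:
-90.4 x + 25.0 y = 3020.05
-100.0 x − 76.4 y = 4807.67
Solving the 2×2 system: x ≈ -37.3, y ≈ -14.1 km.

-37.3 km east, -14.1 km north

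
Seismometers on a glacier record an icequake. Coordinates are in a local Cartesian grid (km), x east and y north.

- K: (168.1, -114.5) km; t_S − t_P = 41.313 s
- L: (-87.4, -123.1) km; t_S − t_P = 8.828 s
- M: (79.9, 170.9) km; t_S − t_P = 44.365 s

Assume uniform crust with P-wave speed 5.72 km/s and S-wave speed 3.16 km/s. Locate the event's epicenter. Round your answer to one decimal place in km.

-120.2 km east, -70.1 km north

Distance from S−P lag: d = Δt · v_P v_S / (v_P − v_S) = Δt · (5.72·3.16)/(5.72−3.16) ≈ 7.0606·Δt.
So d_K = 291.70, d_L = 62.33, d_M = 313.24 km.
Circle about each station: (x − 168.1)² + (y + 114.5)² = 291.70²; (x + 87.4)² + (y + 123.1)² = 62.33²; (x − 79.9)² + (y − 170.9)² = 313.24².
Subtracting the K equation from the L and M equations removes the quadratic terms:
-511.0 x − 17.2 y = 62628.37
-176.4 x + 570.8 y = -18807.45
Solving the 2×2 system: x ≈ -120.2, y ≈ -70.1 km.
Check against K (with the unrounded x, y): √((x − 168.1)²+(y + 114.5)²) = 291.70 ≈ 291.70 km. ✓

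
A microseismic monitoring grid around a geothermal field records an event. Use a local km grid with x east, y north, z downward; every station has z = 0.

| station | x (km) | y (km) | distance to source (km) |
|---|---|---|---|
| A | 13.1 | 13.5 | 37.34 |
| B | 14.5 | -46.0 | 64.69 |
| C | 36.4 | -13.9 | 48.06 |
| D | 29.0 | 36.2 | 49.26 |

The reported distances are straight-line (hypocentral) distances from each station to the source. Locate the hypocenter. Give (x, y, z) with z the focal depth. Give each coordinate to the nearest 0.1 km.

Each station gives a sphere (x−x_i)² + (y−y_i)² + z² = d_i² (stations at z=0).
Subtracting the A sphere from B and C: z² cancels, leaving linear equations in x and y:
2.8 x − 119.0 y = -818.13
46.6 x − 54.8 y = 248.82
Solving: x ≈ 13.806, y ≈ 7.200 km (keep extra digits for the depth step; rounded: 13.8, 7.2).
Then from the A sphere: z² = 37.34² − (x − 13.1)² − (y − 13.5)² with x = 13.806, y = 7.200, so z ≈ 36.798 ≈ 36.8 km.

(13.8, 7.2, 36.8)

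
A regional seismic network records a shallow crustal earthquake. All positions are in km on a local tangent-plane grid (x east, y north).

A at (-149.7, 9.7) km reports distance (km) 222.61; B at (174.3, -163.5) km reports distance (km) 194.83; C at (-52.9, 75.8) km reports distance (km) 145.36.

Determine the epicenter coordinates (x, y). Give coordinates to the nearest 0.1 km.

(72.8, 2.8)

Circle about each station: (x + 149.7)² + (y − 9.7)² = 222.61²; (x − 174.3)² + (y + 163.5)² = 194.83²; (x + 52.9)² + (y − 75.8)² = 145.36².
Subtracting the A equation from the B and C equations removes the quadratic terms:
648.0 x − 346.4 y = 46205.04
193.6 x + 132.2 y = 14465.55
Solving the 2×2 system: x ≈ 72.8, y ≈ 2.8 km.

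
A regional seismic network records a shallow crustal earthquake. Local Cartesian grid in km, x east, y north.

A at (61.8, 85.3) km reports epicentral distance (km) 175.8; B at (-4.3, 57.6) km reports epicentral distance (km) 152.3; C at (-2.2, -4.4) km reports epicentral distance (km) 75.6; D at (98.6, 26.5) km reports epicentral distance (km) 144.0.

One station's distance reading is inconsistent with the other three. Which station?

Solve using three stations at a time. Using A, C, D (subtract circle equations pairwise → linear system) gives (x, y) ≈ (1.5, -79.8).
Distances from that point to each station vs reported:
  A: calculated 175.8 vs reported 175.8 → residual 0.0 km
  B: calculated 137.5 vs reported 152.3 → residual 14.8 km
  C: calculated 75.5 vs reported 75.6 → residual 0.1 km
  D: calculated 143.9 vs reported 144.0 → residual 0.1 km
A, C, D are mutually consistent (residuals ≈ 0); B is off by 14.8 km.

B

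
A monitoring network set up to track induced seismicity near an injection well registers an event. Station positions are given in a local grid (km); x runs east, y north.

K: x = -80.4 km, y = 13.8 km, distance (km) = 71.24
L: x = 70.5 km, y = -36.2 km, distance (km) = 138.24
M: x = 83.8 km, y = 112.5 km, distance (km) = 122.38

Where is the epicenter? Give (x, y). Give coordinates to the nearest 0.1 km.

(-27.4, 61.4)

Circle about each station: (x + 80.4)² + (y − 13.8)² = 71.24²; (x − 70.5)² + (y + 36.2)² = 138.24²; (x − 83.8)² + (y − 112.5)² = 122.38².
Subtracting pairs of circle equations eliminates x²+y² and gives linear equations (the radical axes):
301.8 x − 100.0 y = -14409.07
328.4 x + 197.4 y = 3122.36
Solving the 2×2 system: x ≈ -27.4, y ≈ 61.4 km.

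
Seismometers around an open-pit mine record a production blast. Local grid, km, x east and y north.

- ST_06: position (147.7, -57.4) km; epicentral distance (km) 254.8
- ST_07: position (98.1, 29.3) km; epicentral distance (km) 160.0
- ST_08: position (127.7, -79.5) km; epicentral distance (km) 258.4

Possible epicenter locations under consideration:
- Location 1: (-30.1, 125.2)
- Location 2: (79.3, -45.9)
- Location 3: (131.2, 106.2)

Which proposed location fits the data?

Location 1

For each candidate, compare |candidate − station| to the reported distance:
Location 1: residuals ST_06 0.1, ST_07 0.1, ST_08 0.1 → max 0.1 km
Location 2: residuals ST_06 185.4, ST_07 82.5, ST_08 199.5 → max 199.5 km
Location 3: residuals ST_06 90.4, ST_07 76.3, ST_08 72.7 → max 90.4 km
Only Location 1 has all residuals ≈ 0.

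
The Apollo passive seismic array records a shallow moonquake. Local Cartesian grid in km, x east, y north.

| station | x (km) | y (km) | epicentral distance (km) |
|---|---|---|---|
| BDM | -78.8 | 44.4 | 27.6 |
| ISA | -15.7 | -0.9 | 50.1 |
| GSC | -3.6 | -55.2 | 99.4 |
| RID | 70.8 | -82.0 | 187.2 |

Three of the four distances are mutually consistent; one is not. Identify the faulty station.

Solve using three stations at a time. Using BDM, ISA, GSC (subtract circle equations pairwise → linear system) gives (x, y) ≈ (-55.5, 29.6).
Distances from that point to each station vs reported:
  BDM: calculated 27.6 vs reported 27.6 → residual 0.0 km
  ISA: calculated 50.1 vs reported 50.1 → residual 0.0 km
  GSC: calculated 99.4 vs reported 99.4 → residual 0.0 km
  RID: calculated 168.5 vs reported 187.2 → residual 18.7 km
BDM, ISA, GSC are mutually consistent (residuals ≈ 0); RID is off by 18.7 km.

RID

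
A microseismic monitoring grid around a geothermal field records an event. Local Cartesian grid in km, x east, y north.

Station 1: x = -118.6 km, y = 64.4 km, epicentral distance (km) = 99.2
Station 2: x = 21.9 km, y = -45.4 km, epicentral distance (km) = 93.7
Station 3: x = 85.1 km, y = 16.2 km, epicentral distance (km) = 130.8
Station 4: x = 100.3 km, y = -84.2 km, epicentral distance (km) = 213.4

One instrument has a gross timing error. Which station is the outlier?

Station 2

Solve using three stations at a time. Using Station 1, Station 3, Station 4 (subtract circle equations pairwise → linear system) gives (x, y) ≈ (-22.8, 90.1).
Distances from that point to each station vs reported:
  Station 1: calculated 99.2 vs reported 99.2 → residual 0.0 km
  Station 2: calculated 142.7 vs reported 93.7 → residual 49.0 km
  Station 3: calculated 130.8 vs reported 130.8 → residual 0.0 km
  Station 4: calculated 213.4 vs reported 213.4 → residual 0.0 km
Station 1, Station 3, Station 4 are mutually consistent (residuals ≈ 0); Station 2 is off by 49.0 km.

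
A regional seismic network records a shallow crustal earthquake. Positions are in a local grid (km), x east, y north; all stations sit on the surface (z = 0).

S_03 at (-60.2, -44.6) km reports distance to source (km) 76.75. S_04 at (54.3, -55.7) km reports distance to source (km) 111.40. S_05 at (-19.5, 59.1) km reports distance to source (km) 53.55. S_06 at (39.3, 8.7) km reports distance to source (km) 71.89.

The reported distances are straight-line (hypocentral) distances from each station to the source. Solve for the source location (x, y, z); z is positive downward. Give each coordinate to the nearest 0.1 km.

(-25.0, 16.0, 31.3)

Each station gives a sphere (x−x_i)² + (y−y_i)² + z² = d_i² (stations at z=0).
Subtracting the S_03 sphere from S_04 and S_05: z² cancels, leaving linear equations in x and y:
229.0 x − 22.2 y = -6081.62
81.4 x + 207.4 y = 1282.82
Solving: x ≈ -25.006, y ≈ 16.000 km (keep extra digits for the depth step; rounded: -25.0, 16.0).
Then from the S_03 sphere: z² = 76.75² − (x + 60.2)² − (y + 44.6)² with x = -25.006, y = 16.000, so z ≈ 31.298 ≈ 31.3 km.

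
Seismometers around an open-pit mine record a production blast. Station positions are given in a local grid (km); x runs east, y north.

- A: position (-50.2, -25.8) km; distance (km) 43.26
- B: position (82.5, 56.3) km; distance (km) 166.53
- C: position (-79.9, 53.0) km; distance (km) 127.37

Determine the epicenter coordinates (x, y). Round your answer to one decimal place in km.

x ≈ -31.7 km, y ≈ -64.9 km

Circle about each station: (x + 50.2)² + (y + 25.8)² = 43.26²; (x − 82.5)² + (y − 56.3)² = 166.53²; (x + 79.9)² + (y − 53.0)² = 127.37².
Subtracting pairs of circle equations eliminates x²+y² and gives linear equations (the radical axes):
265.4 x + 164.2 y = -19070.55
-59.4 x + 157.6 y = -8344.36
Solving the 2×2 system: x ≈ -31.7, y ≈ -64.9 km.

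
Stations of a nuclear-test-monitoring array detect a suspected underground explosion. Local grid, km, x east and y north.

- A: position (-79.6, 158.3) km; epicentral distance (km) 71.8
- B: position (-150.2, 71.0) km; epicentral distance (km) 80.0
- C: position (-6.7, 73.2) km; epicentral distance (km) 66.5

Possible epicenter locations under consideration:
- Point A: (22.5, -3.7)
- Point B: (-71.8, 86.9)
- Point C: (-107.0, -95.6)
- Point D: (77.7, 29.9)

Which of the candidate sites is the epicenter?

For each candidate, compare |candidate − station| to the reported distance:
Point A: residuals A 119.7, B 108.2, C 15.8 → max 119.7 km
Point B: residuals A 0.0, B 0.0, C 0.0 → max 0.0 km
Point C: residuals A 183.6, B 92.1, C 129.9 → max 183.6 km
Point D: residuals A 131.3, B 151.6, C 28.4 → max 151.6 km
Only Point B has all residuals ≈ 0.

Point B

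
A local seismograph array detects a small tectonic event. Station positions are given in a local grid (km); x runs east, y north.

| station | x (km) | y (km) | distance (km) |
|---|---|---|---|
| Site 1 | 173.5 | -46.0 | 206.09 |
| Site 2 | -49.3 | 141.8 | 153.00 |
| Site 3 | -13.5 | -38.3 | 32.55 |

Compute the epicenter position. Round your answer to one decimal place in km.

(-29.4, -9.9)

Circle about each station: (x − 173.5)² + (y + 46.0)² = 206.09²; (x + 49.3)² + (y − 141.8)² = 153.00²; (x + 13.5)² + (y + 38.3)² = 32.55².
Subtracting pairs of circle equations eliminates x²+y² and gives linear equations (the radical axes):
-445.6 x + 375.6 y = 9383.57
-374.0 x + 15.4 y = 10844.48
Solving the 2×2 system: x ≈ -29.4, y ≈ -9.9 km.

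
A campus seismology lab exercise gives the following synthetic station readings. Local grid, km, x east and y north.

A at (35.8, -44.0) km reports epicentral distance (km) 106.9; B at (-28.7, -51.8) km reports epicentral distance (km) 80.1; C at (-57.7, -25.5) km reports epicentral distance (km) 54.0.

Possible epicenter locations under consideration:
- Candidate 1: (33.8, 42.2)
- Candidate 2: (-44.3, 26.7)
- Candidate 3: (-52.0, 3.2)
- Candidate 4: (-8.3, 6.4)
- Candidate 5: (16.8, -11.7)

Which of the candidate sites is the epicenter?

For each candidate, compare |candidate − station| to the reported distance:
Candidate 1: residuals A 20.7, B 32.8, C 59.8 → max 59.8 km
Candidate 2: residuals A 0.1, B 0.1, C 0.1 → max 0.1 km
Candidate 3: residuals A 7.2, B 20.4, C 24.7 → max 24.7 km
Candidate 4: residuals A 39.9, B 18.4, C 4.8 → max 39.9 km
Candidate 5: residuals A 69.4, B 19.5, C 21.8 → max 69.4 km
Only Candidate 2 has all residuals ≈ 0.

Candidate 2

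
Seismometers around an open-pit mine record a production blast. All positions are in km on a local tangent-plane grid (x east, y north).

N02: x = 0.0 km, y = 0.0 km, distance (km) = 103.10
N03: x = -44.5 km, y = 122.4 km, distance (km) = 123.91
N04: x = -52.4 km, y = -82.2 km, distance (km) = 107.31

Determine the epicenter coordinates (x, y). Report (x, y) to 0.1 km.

Circle about each station: x² + y² = 103.10²; (x + 44.5)² + (y − 122.4)² = 123.91²; (x + 52.4)² + (y + 82.2)² = 107.31².
Subtracting pairs of circle equations eliminates x²+y² and gives linear equations (the radical axes):
-89.0 x + 244.8 y = 12237.93
-104.8 x − 164.4 y = 8616.77
Solving the 2×2 system: x ≈ -102.3, y ≈ 12.8 km.
Check against N02 (with the unrounded x, y): √(x²+y²) = 103.10 ≈ 103.10 km. ✓

x ≈ -102.3 km, y ≈ 12.8 km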